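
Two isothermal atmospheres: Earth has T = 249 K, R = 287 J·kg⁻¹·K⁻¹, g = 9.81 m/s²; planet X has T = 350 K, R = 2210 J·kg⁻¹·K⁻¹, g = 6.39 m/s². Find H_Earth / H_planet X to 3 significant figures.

H_Earth/H_planet X ≈ 0.0602

H = RT/g for each body.
H_Earth = 287 × 249 / 9.81 = 7284.7 m.
H_planet X = 2210 × 350 / 6.39 = 121050 m.
H_Earth/H_planet X = 7284.7/121050 = 0.060179.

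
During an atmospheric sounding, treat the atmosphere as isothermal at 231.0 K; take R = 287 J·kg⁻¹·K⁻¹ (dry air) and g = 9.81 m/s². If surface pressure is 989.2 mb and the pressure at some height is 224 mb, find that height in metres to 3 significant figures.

Scale height: H = RT/g = 287 × 231.0 / 9.81 = 6758.1 m.
Invert the barometric formula: z = H ln(P₀/P).
P₀/P = 989.2/224 = 4.4161; ln(4.4161) = 1.4853.
z = 6758.1 × 1.4853 = 10038 m.

z ≈ 10000 m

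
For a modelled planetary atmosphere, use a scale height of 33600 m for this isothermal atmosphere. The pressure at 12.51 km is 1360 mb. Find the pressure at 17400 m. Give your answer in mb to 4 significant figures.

P ≈ 1176 mb

Between two levels, P₂ = P₁ exp(−Δz/H) with Δz = z₂ − z₁.
Δz = 17400 − 12510 = 4890.0 m; Δz/H = 4890.0/33600 = 0.14554.
P₂ = 1360 × exp(−0.14554) = 1360 × 0.86456 = 1175.8 mb.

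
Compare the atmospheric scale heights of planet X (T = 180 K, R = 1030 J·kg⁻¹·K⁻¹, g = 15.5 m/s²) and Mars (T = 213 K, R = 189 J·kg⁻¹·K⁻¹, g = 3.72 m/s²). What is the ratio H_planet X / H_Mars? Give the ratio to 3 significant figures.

H_planet X/H_Mars ≈ 1.11

H = RT/g for each body.
H_planet X = 1030 × 180 / 15.5 = 11961 m.
H_Mars = 189 × 213 / 3.72 = 10822 m.
H_planet X/H_Mars = 11961/10822 = 1.1052.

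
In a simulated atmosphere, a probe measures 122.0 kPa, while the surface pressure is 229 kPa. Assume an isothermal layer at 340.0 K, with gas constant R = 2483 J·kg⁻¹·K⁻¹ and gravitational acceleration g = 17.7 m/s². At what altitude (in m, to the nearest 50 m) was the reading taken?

Scale height: H = RT/g = 2483 × 340.0 / 17.7 = 47696 m.
Invert the barometric formula: z = H ln(P₀/P).
P₀/P = 229/122.0 = 1.8770; ln(1.8770) = 0.62967.
z = 47696 × 0.62967 = 30033 m.

z ≈ 30050 m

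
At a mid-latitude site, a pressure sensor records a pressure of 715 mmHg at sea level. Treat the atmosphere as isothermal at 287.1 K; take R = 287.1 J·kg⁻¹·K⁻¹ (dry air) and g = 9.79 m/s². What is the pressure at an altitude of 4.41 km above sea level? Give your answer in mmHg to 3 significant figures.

P ≈ 423 mmHg

Scale height: H = RT/g = 287.1 × 287.1 / 9.79 = 8419.4 m.
Barometric formula: P = P₀ exp(−z/H).
z/H = 4410.0/8419.4 = 0.52379; exp(−0.52379) = 0.59227.
P = 715 × 0.59227 = 423.47 mmHg.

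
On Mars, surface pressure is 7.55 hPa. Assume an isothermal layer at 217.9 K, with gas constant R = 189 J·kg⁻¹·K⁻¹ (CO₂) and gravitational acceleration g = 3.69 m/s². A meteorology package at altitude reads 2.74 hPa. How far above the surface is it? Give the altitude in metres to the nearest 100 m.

z ≈ 11300 m

Scale height: H = RT/g = 189 × 217.9 / 3.69 = 11161 m.
Invert the barometric formula: z = H ln(P₀/P).
P₀/P = 7.55/2.74 = 2.7555; ln(2.7555) = 1.0136.
z = 11161 × 1.0136 = 11313 m.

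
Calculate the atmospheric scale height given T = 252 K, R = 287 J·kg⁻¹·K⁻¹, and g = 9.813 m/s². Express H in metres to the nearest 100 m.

H ≈ 7400 m

The scale height of an isothermal atmosphere is H = RT/g.
H = 287 × 252 / 9.813 = 72324/9.813 = 7370.2 m.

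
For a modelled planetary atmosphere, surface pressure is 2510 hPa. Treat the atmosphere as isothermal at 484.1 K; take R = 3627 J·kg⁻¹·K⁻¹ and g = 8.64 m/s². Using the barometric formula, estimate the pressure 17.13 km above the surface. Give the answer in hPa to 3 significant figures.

P ≈ 2310 hPa

Scale height: H = RT/g = 3627 × 484.1 / 8.64 = 203220 m.
Barometric formula: P = P₀ exp(−z/H).
z/H = 17130/203220 = 0.084293; exp(−0.084293) = 0.91916.
P = 2510 × 0.91916 = 2307.1 hPa.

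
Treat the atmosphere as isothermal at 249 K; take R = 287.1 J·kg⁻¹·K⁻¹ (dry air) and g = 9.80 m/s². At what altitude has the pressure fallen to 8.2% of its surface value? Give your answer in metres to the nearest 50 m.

Scale height: H = RT/g = 287.1 × 249 / 9.80 = 7294.7 m.
Set P/P₀ = exp(−z/H) = 0.082, so z = −H ln(0.082).
−ln(0.082) = 2.5010; z = 7294.7 × 2.5010 = 18244 m.

z ≈ 18250 m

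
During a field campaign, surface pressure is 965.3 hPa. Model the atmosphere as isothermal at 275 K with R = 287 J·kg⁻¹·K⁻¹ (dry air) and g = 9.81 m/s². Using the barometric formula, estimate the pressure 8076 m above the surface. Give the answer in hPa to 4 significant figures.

Scale height: H = RT/g = 287 × 275 / 9.81 = 8045.4 m.
Barometric formula: P = P₀ exp(−z/H).
z/H = 8076.0/8045.4 = 1.0038; exp(−1.0038) = 0.36648.
P = 965.3 × 0.36648 = 353.76 hPa.

P ≈ 353.8 hPa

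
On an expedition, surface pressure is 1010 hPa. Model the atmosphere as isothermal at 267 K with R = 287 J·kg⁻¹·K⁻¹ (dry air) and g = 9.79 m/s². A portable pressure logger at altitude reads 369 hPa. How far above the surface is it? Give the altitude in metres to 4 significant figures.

z ≈ 7881 m

Scale height: H = RT/g = 287 × 267 / 9.79 = 7827.3 m.
Invert the barometric formula: z = H ln(P₀/P).
P₀/P = 1010/369 = 2.7371; ln(2.7371) = 1.0069.
z = 7827.3 × 1.0069 = 7881.3 m.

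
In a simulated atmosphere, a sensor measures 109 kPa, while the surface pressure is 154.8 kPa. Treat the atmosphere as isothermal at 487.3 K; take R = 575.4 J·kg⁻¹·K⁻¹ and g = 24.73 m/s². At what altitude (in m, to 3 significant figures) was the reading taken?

Scale height: H = RT/g = 575.4 × 487.3 / 24.73 = 11338 m.
Invert the barometric formula: z = H ln(P₀/P).
P₀/P = 154.8/109 = 1.4202; ln(1.4202) = 0.35080.
z = 11338 × 0.35080 = 3977.4 m.

z ≈ 3980 m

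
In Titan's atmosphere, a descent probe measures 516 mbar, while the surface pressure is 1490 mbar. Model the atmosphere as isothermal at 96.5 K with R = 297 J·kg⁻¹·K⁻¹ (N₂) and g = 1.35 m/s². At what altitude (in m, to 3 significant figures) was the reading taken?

z ≈ 22500 m

Scale height: H = RT/g = 297 × 96.5 / 1.35 = 21230 m.
Invert the barometric formula: z = H ln(P₀/P).
P₀/P = 1490/516 = 2.8876; ln(2.8876) = 1.0604.
z = 21230 × 1.0604 = 22512 m.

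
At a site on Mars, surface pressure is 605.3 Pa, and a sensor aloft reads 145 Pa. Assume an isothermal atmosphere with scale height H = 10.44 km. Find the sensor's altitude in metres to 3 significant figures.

z ≈ 14900 m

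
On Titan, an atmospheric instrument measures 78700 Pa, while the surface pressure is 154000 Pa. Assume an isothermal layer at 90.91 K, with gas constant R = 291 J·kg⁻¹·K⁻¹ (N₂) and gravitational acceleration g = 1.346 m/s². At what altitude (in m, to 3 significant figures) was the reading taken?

z ≈ 13200 m

Scale height: H = RT/g = 291 × 90.91 / 1.346 = 19654 m.
Invert the barometric formula: z = H ln(P₀/P).
P₀/P = 154000/78700 = 1.9568; ln(1.9568) = 0.67131.
z = 19654 × 0.67131 = 13194 m.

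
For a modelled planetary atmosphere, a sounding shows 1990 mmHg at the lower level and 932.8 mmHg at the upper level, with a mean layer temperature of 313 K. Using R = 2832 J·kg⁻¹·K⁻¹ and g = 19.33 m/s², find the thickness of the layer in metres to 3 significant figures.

Hypsometric equation: Δz = (R T̄/g) ln(P₁/P₂).
R T̄/g = 2832 × 313 / 19.33 = 45857 m.
ln(1990/932.8) = ln(2.1334) = 0.75772.
Δz = 45857 × 0.75772 = 34747 m.

Δz ≈ 34700 m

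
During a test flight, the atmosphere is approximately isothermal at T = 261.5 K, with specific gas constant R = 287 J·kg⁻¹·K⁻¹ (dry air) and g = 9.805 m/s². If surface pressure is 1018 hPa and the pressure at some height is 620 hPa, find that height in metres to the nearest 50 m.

Scale height: H = RT/g = 287 × 261.5 / 9.805 = 7654.3 m.
Invert the barometric formula: z = H ln(P₀/P).
P₀/P = 1018/620 = 1.6419; ln(1.6419) = 0.49585.
z = 7654.3 × 0.49585 = 3795.4 m.

z ≈ 3800 m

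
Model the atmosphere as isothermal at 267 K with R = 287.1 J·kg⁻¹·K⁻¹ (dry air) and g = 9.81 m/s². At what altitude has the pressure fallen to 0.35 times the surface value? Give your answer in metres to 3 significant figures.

z ≈ 8200 m

Scale height: H = RT/g = 287.1 × 267 / 9.81 = 7814.0 m.
Set P/P₀ = exp(−z/H) = 0.35, so z = −H ln(0.35).
−ln(0.35) = 1.0498; z = 7814.0 × 1.0498 = 8203.1 m.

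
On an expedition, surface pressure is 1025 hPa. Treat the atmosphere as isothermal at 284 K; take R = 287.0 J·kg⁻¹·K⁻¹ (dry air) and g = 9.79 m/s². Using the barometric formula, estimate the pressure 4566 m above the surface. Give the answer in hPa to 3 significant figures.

Scale height: H = RT/g = 287.0 × 284 / 9.79 = 8325.6 m.
Barometric formula: P = P₀ exp(−z/H).
z/H = 4566.0/8325.6 = 0.54843; exp(−0.54843) = 0.57786.
P = 1025 × 0.57786 = 592.31 hPa.

P ≈ 592 hPa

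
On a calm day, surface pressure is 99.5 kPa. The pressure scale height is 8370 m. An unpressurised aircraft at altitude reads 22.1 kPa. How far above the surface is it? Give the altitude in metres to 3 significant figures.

z ≈ 12600 m

Invert the barometric formula: z = H ln(P₀/P).
P₀/P = 99.5/22.1 = 4.5023; ln(4.5023) = 1.5046.
z = 8370.0 × 1.5046 = 12594 m.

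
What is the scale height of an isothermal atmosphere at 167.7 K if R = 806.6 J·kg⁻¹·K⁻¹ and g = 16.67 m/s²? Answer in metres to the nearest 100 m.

The scale height of an isothermal atmosphere is H = RT/g.
H = 806.6 × 167.7 / 16.67 = 135270/16.67 = 8114.6 m.

H ≈ 8100 m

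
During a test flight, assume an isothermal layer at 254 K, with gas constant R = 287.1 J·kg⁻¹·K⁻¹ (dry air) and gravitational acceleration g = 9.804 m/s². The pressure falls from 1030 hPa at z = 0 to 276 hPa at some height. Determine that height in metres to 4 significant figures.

z ≈ 9795 m

Scale height: H = RT/g = 287.1 × 254 / 9.804 = 7438.1 m.
Invert the barometric formula: z = H ln(P₀/P).
P₀/P = 1030/276 = 3.7319; ln(3.7319) = 1.3169.
z = 7438.1 × 1.3169 = 9795.2 m.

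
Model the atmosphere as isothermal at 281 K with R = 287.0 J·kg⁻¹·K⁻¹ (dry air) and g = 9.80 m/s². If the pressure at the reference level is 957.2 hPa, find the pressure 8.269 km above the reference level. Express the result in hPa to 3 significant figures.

Scale height: H = RT/g = 287.0 × 281 / 9.80 = 8229.3 m.
Barometric formula: P = P₀ exp(−z/H).
z/H = 8269.0/8229.3 = 1.0048; exp(−1.0048) = 0.36612.
P = 957.2 × 0.36612 = 350.45 hPa.

P ≈ 350 hPa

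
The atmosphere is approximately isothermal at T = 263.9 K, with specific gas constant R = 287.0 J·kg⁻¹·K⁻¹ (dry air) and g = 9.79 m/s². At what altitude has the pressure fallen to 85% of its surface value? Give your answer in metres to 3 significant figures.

Scale height: H = RT/g = 287.0 × 263.9 / 9.79 = 7736.4 m.
Set P/P₀ = exp(−z/H) = 0.85, so z = −H ln(0.85).
−ln(0.85) = 0.16252; z = 7736.4 × 0.16252 = 1257.3 m.

z ≈ 1260 m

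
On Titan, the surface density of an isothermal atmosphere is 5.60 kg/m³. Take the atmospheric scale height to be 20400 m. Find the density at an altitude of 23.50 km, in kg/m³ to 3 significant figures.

In an isothermal atmosphere, density decays like pressure: ρ = ρ₀ exp(−z/H).
z/H = 23500/20400 = 1.1520; exp(−1.1520) = 0.31600.
ρ = 5.60 × 0.31600 = 1.7696 kg/m³.

ρ ≈ 1.77 kg/m³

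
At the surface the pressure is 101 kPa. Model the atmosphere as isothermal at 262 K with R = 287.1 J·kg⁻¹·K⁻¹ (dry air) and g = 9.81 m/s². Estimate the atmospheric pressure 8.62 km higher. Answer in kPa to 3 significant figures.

Scale height: H = RT/g = 287.1 × 262 / 9.81 = 7667.7 m.
Barometric formula: P = P₀ exp(−z/H).
z/H = 8620.0/7667.7 = 1.1242; exp(−1.1242) = 0.32491.
P = 101 × 0.32491 = 32.816 kPa.

P ≈ 32.8 kPa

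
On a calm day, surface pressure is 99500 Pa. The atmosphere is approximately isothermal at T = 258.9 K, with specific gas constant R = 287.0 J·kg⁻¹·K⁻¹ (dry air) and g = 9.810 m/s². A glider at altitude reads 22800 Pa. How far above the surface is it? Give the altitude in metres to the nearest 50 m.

Scale height: H = RT/g = 287.0 × 258.9 / 9.810 = 7574.3 m.
Invert the barometric formula: z = H ln(P₀/P).
P₀/P = 99500/22800 = 4.3640; ln(4.3640) = 1.4734.
z = 7574.3 × 1.4734 = 11160 m.

z ≈ 11150 m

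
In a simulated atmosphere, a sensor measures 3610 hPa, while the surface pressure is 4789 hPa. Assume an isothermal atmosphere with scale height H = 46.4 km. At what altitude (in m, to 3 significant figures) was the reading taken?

Invert the barometric formula: z = H ln(P₀/P).
P₀/P = 4789/3610 = 1.3266; ln(1.3266) = 0.28262.
z = 46400 × 0.28262 = 13114 m.

z ≈ 13100 m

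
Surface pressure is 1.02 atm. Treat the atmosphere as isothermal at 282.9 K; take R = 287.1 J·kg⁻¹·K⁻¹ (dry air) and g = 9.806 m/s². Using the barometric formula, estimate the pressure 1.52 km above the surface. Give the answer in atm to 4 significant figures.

P ≈ 0.8490 atm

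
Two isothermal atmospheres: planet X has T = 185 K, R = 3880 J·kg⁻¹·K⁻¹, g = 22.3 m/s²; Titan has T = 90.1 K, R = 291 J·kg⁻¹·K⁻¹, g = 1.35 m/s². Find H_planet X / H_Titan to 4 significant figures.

H = RT/g for each body.
H_planet X = 3880 × 185 / 22.3 = 32188 m.
H_Titan = 291 × 90.1 / 1.35 = 19422 m.
H_planet X/H_Titan = 32188/19422 = 1.6573.

H_planet X/H_Titan ≈ 1.657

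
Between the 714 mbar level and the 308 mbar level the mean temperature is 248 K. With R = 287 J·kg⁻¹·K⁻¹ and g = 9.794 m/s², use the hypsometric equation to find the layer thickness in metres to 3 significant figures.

Δz ≈ 6110 m

Hypsometric equation: Δz = (R T̄/g) ln(P₁/P₂).
R T̄/g = 287 × 248 / 9.794 = 7267.3 m.
ln(714/308) = ln(2.3182) = 0.84079.
Δz = 7267.3 × 0.84079 = 6110.3 m.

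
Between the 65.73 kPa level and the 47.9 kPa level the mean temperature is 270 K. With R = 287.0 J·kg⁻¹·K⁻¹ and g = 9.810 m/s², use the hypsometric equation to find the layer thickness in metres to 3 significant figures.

Hypsometric equation: Δz = (R T̄/g) ln(P₁/P₂).
R T̄/g = 287.0 × 270 / 9.810 = 7899.1 m.
ln(65.73/47.9) = ln(1.3722) = 0.31642.
Δz = 7899.1 × 0.31642 = 2499.4 m.

Δz ≈ 2500 m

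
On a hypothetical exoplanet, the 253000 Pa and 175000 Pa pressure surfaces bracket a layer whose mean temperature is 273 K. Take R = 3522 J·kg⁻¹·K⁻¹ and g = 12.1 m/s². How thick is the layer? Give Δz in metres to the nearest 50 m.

Hypsometric equation: Δz = (R T̄/g) ln(P₁/P₂).
R T̄/g = 3522 × 273 / 12.1 = 79463 m.
ln(253000/175000) = ln(1.4457) = 0.36859.
Δz = 79463 × 0.36859 = 29289 m.

Δz ≈ 29300 m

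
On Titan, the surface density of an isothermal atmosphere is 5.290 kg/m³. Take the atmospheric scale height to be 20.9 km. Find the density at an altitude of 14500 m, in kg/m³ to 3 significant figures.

ρ ≈ 2.64 kg/m³

In an isothermal atmosphere, density decays like pressure: ρ = ρ₀ exp(−z/H).
z/H = 14500/20900 = 0.69378; exp(−0.69378) = 0.49968.
ρ = 5.290 × 0.49968 = 2.6433 kg/m³.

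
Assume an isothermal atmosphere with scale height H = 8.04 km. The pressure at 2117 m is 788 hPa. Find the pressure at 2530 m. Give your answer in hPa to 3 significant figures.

Between two levels, P₂ = P₁ exp(−Δz/H) with Δz = z₂ − z₁.
Δz = 2530.0 − 2117.0 = 413.00 m; Δz/H = 413.00/8040.0 = 0.051368.
P₂ = 788 × exp(−0.051368) = 788 × 0.94993 = 748.54 hPa.

P ≈ 749 hPa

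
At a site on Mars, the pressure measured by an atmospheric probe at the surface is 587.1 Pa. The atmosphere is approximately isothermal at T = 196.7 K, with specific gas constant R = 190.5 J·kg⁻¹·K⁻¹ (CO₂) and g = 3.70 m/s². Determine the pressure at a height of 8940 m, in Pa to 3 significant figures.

Scale height: H = RT/g = 190.5 × 196.7 / 3.70 = 10127 m.
Barometric formula: P = P₀ exp(−z/H).
z/H = 8940.0/10127 = 0.88279; exp(−0.88279) = 0.41363.
P = 587.1 × 0.41363 = 242.84 Pa.

P ≈ 243 Pa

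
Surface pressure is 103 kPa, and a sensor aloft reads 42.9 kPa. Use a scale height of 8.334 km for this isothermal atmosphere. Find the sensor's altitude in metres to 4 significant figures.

z ≈ 7299 m

Invert the barometric formula: z = H ln(P₀/P).
P₀/P = 103/42.9 = 2.4009; ln(2.4009) = 0.87584.
z = 8334.0 × 0.87584 = 7299.3 m.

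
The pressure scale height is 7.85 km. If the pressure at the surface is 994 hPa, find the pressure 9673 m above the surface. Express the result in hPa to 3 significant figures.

P ≈ 290 hPa

Barometric formula: P = P₀ exp(−z/H).
z/H = 9673.0/7850.0 = 1.2322; exp(−1.2322) = 0.29165.
P = 994 × 0.29165 = 289.90 hPa.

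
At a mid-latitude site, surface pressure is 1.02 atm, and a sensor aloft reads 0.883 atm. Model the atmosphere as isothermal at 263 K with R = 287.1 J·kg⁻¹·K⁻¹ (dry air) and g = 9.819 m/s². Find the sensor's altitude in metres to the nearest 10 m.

Scale height: H = RT/g = 287.1 × 263 / 9.819 = 7689.9 m.
Invert the barometric formula: z = H ln(P₀/P).
P₀/P = 1.02/0.883 = 1.1552; ln(1.1552) = 0.14427.
z = 7689.9 × 0.14427 = 1109.4 m.

z ≈ 1110 m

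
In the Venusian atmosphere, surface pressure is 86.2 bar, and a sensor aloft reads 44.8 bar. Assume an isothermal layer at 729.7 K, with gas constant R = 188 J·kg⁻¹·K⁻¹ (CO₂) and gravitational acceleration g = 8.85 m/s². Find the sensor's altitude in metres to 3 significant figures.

Scale height: H = RT/g = 188 × 729.7 / 8.85 = 15501 m.
Invert the barometric formula: z = H ln(P₀/P).
P₀/P = 86.2/44.8 = 1.9241; ln(1.9241) = 0.65446.
z = 15501 × 0.65446 = 10145 m.

z ≈ 10100 m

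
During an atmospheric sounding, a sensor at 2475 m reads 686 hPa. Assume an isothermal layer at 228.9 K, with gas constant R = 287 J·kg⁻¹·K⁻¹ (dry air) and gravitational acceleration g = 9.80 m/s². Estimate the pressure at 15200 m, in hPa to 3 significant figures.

Scale height: H = RT/g = 287 × 228.9 / 9.80 = 6703.5 m.
Between two levels, P₂ = P₁ exp(−Δz/H) with Δz = z₂ − z₁.
Δz = 15200 − 2475.0 = 12725 m; Δz/H = 12725/6703.5 = 1.8983.
P₂ = 686 × exp(−1.8983) = 686 × 0.14982 = 102.78 hPa.

P ≈ 103 hPa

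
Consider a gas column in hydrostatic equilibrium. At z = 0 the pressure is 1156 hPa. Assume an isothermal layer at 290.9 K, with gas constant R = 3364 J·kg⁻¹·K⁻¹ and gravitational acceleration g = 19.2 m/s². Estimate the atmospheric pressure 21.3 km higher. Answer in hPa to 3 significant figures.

Scale height: H = RT/g = 3364 × 290.9 / 19.2 = 50968 m.
Barometric formula: P = P₀ exp(−z/H).
z/H = 21300/50968 = 0.41791; exp(−0.41791) = 0.65842.
P = 1156 × 0.65842 = 761.13 hPa.

P ≈ 761 hPa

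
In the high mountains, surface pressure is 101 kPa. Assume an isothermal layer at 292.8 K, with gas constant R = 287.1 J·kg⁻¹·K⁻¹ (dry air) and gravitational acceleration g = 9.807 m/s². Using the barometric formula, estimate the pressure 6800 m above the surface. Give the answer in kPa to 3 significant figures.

Scale height: H = RT/g = 287.1 × 292.8 / 9.807 = 8571.7 m.
Barometric formula: P = P₀ exp(−z/H).
z/H = 6800.0/8571.7 = 0.79331; exp(−0.79331) = 0.45235.
P = 101 × 0.45235 = 45.687 kPa.

P ≈ 45.7 kPa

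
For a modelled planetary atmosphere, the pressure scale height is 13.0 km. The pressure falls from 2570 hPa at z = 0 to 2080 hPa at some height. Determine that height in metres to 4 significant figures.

z ≈ 2750 m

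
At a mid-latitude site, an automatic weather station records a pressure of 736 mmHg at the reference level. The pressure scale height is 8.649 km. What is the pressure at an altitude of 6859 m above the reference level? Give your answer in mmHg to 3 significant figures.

P ≈ 333 mmHg

Barometric formula: P = P₀ exp(−z/H).
z/H = 6859.0/8649.0 = 0.79304; exp(−0.79304) = 0.45247.
P = 736 × 0.45247 = 333.02 mmHg.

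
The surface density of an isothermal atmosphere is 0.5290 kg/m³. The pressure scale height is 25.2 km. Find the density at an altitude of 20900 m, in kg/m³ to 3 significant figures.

In an isothermal atmosphere, density decays like pressure: ρ = ρ₀ exp(−z/H).
z/H = 20900/25200 = 0.82937; exp(−0.82937) = 0.43632.
ρ = 0.5290 × 0.43632 = 0.23081 kg/m³.

ρ ≈ 0.231 kg/m³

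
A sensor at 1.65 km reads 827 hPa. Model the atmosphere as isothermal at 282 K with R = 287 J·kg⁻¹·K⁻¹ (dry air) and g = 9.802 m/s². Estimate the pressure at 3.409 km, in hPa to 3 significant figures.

P ≈ 668 hPa

Scale height: H = RT/g = 287 × 282 / 9.802 = 8256.9 m.
Between two levels, P₂ = P₁ exp(−Δz/H) with Δz = z₂ − z₁.
Δz = 3409.0 − 1650.0 = 1759.0 m; Δz/H = 1759.0/8256.9 = 0.21303.
P₂ = 827 × exp(−0.21303) = 827 × 0.80813 = 668.32 hPa.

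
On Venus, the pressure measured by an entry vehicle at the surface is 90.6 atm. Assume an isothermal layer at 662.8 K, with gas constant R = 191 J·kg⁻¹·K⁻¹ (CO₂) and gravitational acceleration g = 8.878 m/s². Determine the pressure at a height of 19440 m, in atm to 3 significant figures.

Scale height: H = RT/g = 191 × 662.8 / 8.878 = 14259 m.
Barometric formula: P = P₀ exp(−z/H).
z/H = 19440/14259 = 1.3633; exp(−1.3633) = 0.25582.
P = 90.6 × 0.25582 = 23.177 atm.

P ≈ 23.2 atm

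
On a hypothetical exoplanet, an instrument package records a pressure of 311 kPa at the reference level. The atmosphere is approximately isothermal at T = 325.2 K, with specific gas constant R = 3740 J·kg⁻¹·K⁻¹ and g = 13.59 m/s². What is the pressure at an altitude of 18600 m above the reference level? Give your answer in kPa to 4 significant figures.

P ≈ 252.6 kPa

Scale height: H = RT/g = 3740 × 325.2 / 13.59 = 89496 m.
Barometric formula: P = P₀ exp(−z/H).
z/H = 18600/89496 = 0.20783; exp(−0.20783) = 0.81235.
P = 311 × 0.81235 = 252.64 kPa.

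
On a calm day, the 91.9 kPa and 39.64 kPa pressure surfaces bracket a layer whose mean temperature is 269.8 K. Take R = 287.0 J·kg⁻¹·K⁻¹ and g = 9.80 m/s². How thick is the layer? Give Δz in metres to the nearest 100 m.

Δz ≈ 6600 m

Hypsometric equation: Δz = (R T̄/g) ln(P₁/P₂).
R T̄/g = 287.0 × 269.8 / 9.80 = 7901.3 m.
ln(91.9/39.64) = ln(2.3184) = 0.84088.
Δz = 7901.3 × 0.84088 = 6644.0 m.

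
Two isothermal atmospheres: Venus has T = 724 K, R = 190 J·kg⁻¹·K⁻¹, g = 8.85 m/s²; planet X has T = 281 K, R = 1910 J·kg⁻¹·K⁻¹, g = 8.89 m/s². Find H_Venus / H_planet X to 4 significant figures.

H_Venus/H_planet X ≈ 0.2575

H = RT/g for each body.
H_Venus = 190 × 724 / 8.85 = 15544 m.
H_planet X = 1910 × 281 / 8.89 = 60372 m.
H_Venus/H_planet X = 15544/60372 = 0.25747.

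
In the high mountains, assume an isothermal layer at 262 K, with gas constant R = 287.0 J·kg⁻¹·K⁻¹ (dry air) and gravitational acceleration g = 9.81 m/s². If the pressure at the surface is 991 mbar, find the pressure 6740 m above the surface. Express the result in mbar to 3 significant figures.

Scale height: H = RT/g = 287.0 × 262 / 9.81 = 7665.0 m.
Barometric formula: P = P₀ exp(−z/H).
z/H = 6740.0/7665.0 = 0.87932; exp(−0.87932) = 0.41507.
P = 991 × 0.41507 = 411.33 mbar.

P ≈ 411 mbar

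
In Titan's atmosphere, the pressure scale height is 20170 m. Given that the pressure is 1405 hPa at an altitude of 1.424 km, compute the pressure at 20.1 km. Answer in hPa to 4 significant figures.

P ≈ 556.6 hPa

Between two levels, P₂ = P₁ exp(−Δz/H) with Δz = z₂ − z₁.
Δz = 20100 − 1424.0 = 18676 m; Δz/H = 18676/20170 = 0.92593.
P₂ = 1405 × exp(−0.92593) = 1405 × 0.39616 = 556.60 hPa.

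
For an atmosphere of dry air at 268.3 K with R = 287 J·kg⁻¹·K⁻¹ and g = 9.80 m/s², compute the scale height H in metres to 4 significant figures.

The scale height of an isothermal atmosphere is H = RT/g.
H = 287 × 268.3 / 9.80 = 77002/9.80 = 7857.3 m.

H ≈ 7857 m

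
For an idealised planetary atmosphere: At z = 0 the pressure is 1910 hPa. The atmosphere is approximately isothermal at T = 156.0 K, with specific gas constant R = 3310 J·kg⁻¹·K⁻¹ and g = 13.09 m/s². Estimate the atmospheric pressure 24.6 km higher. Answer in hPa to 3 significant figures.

P ≈ 1020 hPa

Scale height: H = RT/g = 3310 × 156.0 / 13.09 = 39447 m.
Barometric formula: P = P₀ exp(−z/H).
z/H = 24600/39447 = 0.62362; exp(−0.62362) = 0.53600.
P = 1910 × 0.53600 = 1023.8 hPa.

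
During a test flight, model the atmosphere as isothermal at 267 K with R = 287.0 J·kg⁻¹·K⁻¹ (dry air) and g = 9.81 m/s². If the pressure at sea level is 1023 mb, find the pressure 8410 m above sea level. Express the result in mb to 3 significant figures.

Scale height: H = RT/g = 287.0 × 267 / 9.81 = 7811.3 m.
Barometric formula: P = P₀ exp(−z/H).
z/H = 8410.0/7811.3 = 1.0766; exp(−1.0766) = 0.34075.
P = 1023 × 0.34075 = 348.59 mb.

P ≈ 349 mb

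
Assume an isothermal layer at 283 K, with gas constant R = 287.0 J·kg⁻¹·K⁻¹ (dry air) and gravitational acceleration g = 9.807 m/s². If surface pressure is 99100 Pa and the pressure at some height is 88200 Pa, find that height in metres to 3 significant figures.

Scale height: H = RT/g = 287.0 × 283 / 9.807 = 8281.9 m.
Invert the barometric formula: z = H ln(P₀/P).
P₀/P = 99100/88200 = 1.1236; ln(1.1236) = 0.11654.
z = 8281.9 × 0.11654 = 965.17 m.

z ≈ 965 m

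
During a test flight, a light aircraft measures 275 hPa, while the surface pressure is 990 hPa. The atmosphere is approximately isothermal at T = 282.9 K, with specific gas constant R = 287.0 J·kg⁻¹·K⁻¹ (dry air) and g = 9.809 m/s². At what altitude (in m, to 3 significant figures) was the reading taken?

z ≈ 10600 m

Scale height: H = RT/g = 287.0 × 282.9 / 9.809 = 8277.3 m.
Invert the barometric formula: z = H ln(P₀/P).
P₀/P = 990/275 = 3.6000; ln(3.6000) = 1.2809.
z = 8277.3 × 1.2809 = 10602 m.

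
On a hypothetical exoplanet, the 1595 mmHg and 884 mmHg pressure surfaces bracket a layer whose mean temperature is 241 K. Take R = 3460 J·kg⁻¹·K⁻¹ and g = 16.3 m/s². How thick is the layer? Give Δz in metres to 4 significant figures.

Δz ≈ 30190 m

Hypsometric equation: Δz = (R T̄/g) ln(P₁/P₂).
R T̄/g = 3460 × 241 / 16.3 = 51157 m.
ln(1595/884) = ln(1.8043) = 0.59017.
Δz = 51157 × 0.59017 = 30191 m.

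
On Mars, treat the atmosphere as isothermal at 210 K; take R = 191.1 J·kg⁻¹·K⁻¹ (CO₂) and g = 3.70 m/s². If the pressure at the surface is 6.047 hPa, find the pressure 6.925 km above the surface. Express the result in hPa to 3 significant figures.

P ≈ 3.19 hPa

Scale height: H = RT/g = 191.1 × 210 / 3.70 = 10846 m.
Barometric formula: P = P₀ exp(−z/H).
z/H = 6925.0/10846 = 0.63848; exp(−0.63848) = 0.52809.
P = 6.047 × 0.52809 = 3.1934 hPa.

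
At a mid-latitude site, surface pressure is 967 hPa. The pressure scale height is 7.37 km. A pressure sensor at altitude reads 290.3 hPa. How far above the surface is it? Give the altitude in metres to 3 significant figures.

Invert the barometric formula: z = H ln(P₀/P).
P₀/P = 967/290.3 = 3.3310; ln(3.3310) = 1.2033.
z = 7370.0 × 1.2033 = 8868.3 m.

z ≈ 8870 m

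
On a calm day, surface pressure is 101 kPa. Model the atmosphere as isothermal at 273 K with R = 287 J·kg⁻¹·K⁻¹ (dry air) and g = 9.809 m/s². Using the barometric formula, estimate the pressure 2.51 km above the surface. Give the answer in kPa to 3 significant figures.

Scale height: H = RT/g = 287 × 273 / 9.809 = 7987.7 m.
Barometric formula: P = P₀ exp(−z/H).
z/H = 2510.0/7987.7 = 0.31423; exp(−0.31423) = 0.73035.
P = 101 × 0.73035 = 73.765 kPa.

P ≈ 73.8 kPa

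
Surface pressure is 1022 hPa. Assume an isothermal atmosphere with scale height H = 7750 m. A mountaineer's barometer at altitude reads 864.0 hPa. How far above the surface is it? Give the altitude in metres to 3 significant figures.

Invert the barometric formula: z = H ln(P₀/P).
P₀/P = 1022/864.0 = 1.1829; ln(1.1829) = 0.16797.
z = 7750.0 × 0.16797 = 1301.8 m.

z ≈ 1300 m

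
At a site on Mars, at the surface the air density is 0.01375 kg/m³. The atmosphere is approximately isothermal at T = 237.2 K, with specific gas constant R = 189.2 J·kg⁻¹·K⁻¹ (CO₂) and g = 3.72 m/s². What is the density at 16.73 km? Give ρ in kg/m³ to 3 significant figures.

ρ ≈ 0.00344 kg/m³

Scale height: H = RT/g = 189.2 × 237.2 / 3.72 = 12064 m.
In an isothermal atmosphere, density decays like pressure: ρ = ρ₀ exp(−z/H).
z/H = 16730/12064 = 1.3868; exp(−1.3868) = 0.24987.
ρ = 0.01375 × 0.24987 = 0.0034357 kg/m³.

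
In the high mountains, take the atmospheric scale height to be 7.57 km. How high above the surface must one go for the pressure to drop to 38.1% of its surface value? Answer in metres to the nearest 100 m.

z ≈ 7300 m

Set P/P₀ = exp(−z/H) = 0.381, so z = −H ln(0.381).
−ln(0.381) = 0.96496; z = 7570.0 × 0.96496 = 7304.7 m.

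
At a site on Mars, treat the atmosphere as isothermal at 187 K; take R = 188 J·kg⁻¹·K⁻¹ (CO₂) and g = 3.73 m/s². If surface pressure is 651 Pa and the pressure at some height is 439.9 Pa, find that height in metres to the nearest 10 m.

z ≈ 3690 m

Scale height: H = RT/g = 188 × 187 / 3.73 = 9425.2 m.
Invert the barometric formula: z = H ln(P₀/P).
P₀/P = 651/439.9 = 1.4799; ln(1.4799) = 0.39197.
z = 9425.2 × 0.39197 = 3694.4 m.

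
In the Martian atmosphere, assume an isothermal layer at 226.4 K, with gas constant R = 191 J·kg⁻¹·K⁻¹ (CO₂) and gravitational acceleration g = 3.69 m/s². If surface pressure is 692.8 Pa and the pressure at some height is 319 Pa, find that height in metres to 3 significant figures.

z ≈ 9090 m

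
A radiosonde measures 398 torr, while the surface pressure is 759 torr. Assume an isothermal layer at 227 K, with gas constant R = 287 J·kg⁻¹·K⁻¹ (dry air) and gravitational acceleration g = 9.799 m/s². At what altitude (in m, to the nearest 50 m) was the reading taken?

Scale height: H = RT/g = 287 × 227 / 9.799 = 6648.5 m.
Invert the barometric formula: z = H ln(P₀/P).
P₀/P = 759/398 = 1.9070; ln(1.9070) = 0.64553.
z = 6648.5 × 0.64553 = 4291.8 m.

z ≈ 4300 m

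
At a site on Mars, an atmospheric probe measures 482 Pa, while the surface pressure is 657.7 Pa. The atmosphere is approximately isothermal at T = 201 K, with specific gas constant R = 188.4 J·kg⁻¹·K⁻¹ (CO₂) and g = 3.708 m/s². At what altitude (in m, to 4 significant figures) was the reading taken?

z ≈ 3174 m

Scale height: H = RT/g = 188.4 × 201 / 3.708 = 10213 m.
Invert the barometric formula: z = H ln(P₀/P).
P₀/P = 657.7/482 = 1.3645; ln(1.3645) = 0.31079.
z = 10213 × 0.31079 = 3174.1 m.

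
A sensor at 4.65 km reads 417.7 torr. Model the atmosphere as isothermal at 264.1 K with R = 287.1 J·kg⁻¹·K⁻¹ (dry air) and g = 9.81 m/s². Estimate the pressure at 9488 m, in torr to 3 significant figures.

Scale height: H = RT/g = 287.1 × 264.1 / 9.81 = 7729.2 m.
Between two levels, P₂ = P₁ exp(−Δz/H) with Δz = z₂ − z₁.
Δz = 9488.0 − 4650.0 = 4838.0 m; Δz/H = 4838.0/7729.2 = 0.62594.
P₂ = 417.7 × exp(−0.62594) = 417.7 × 0.53476 = 223.37 torr.

P ≈ 223 torr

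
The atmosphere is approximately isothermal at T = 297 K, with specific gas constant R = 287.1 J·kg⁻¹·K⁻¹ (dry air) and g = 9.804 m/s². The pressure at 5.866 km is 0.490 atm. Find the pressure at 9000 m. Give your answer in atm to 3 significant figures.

Scale height: H = RT/g = 287.1 × 297 / 9.804 = 8697.3 m.
Between two levels, P₂ = P₁ exp(−Δz/H) with Δz = z₂ − z₁.
Δz = 9000.0 − 5866.0 = 3134.0 m; Δz/H = 3134.0/8697.3 = 0.36034.
P₂ = 0.490 × exp(−0.36034) = 0.490 × 0.69744 = 0.34175 atm.

P ≈ 0.342 atm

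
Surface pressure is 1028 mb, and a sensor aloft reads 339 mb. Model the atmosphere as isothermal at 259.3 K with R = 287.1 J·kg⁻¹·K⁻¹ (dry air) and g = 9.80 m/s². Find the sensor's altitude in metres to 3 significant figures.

z ≈ 8430 m

Scale height: H = RT/g = 287.1 × 259.3 / 9.80 = 7596.4 m.
Invert the barometric formula: z = H ln(P₀/P).
P₀/P = 1028/339 = 3.0324; ln(3.0324) = 1.1094.
z = 7596.4 × 1.1094 = 8427.4 m.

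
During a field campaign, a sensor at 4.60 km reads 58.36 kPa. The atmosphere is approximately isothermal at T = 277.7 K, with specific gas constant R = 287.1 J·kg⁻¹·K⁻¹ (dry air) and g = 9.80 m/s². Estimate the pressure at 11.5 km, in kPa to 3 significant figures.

P ≈ 25.0 kPa

Scale height: H = RT/g = 287.1 × 277.7 / 9.80 = 8135.5 m.
Between two levels, P₂ = P₁ exp(−Δz/H) with Δz = z₂ − z₁.
Δz = 11500 − 4600.0 = 6900.0 m; Δz/H = 6900.0/8135.5 = 0.84813.
P₂ = 58.36 × exp(−0.84813) = 58.36 × 0.42821 = 24.990 kPa.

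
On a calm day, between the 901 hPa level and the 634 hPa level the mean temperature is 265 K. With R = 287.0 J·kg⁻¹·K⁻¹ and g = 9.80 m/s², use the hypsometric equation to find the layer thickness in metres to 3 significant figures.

Δz ≈ 2730 m

Hypsometric equation: Δz = (R T̄/g) ln(P₁/P₂).
R T̄/g = 287.0 × 265 / 9.80 = 7760.7 m.
ln(901/634) = ln(1.4211) = 0.35143.
Δz = 7760.7 × 0.35143 = 2727.3 m.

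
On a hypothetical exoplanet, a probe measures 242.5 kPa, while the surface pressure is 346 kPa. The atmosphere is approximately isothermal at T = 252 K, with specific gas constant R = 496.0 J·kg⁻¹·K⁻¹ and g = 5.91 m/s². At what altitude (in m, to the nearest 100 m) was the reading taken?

Scale height: H = RT/g = 496.0 × 252 / 5.91 = 21149 m.
Invert the barometric formula: z = H ln(P₀/P).
P₀/P = 346/242.5 = 1.4268; ln(1.4268) = 0.35543.
z = 21149 × 0.35543 = 7517.0 m.

z ≈ 7500 m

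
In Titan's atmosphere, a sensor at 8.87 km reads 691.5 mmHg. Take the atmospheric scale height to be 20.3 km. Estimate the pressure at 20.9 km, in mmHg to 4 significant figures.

P ≈ 382.3 mmHg

Between two levels, P₂ = P₁ exp(−Δz/H) with Δz = z₂ − z₁.
Δz = 20900 − 8870.0 = 12030 m; Δz/H = 12030/20300 = 0.59261.
P₂ = 691.5 × exp(−0.59261) = 691.5 × 0.55288 = 382.32 mmHg.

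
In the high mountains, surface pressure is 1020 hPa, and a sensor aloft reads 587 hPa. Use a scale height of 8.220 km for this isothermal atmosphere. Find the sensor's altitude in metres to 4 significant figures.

z ≈ 4542 m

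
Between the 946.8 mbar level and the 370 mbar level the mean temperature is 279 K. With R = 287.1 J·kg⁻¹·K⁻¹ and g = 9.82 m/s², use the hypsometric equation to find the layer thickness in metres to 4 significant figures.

Δz ≈ 7664 m

Hypsometric equation: Δz = (R T̄/g) ln(P₁/P₂).
R T̄/g = 287.1 × 279 / 9.82 = 8156.9 m.
ln(946.8/370) = ln(2.5589) = 0.93958.
Δz = 8156.9 × 0.93958 = 7664.1 m.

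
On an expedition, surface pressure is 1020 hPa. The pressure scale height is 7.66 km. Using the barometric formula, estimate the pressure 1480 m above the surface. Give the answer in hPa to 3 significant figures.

Barometric formula: P = P₀ exp(−z/H).
z/H = 1480.0/7660.0 = 0.19321; exp(−0.19321) = 0.82431.
P = 1020 × 0.82431 = 840.80 hPa.

P ≈ 841 hPa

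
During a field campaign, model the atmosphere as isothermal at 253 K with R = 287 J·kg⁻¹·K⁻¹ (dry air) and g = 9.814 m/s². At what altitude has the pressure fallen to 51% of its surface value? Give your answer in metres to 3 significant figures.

z ≈ 4980 m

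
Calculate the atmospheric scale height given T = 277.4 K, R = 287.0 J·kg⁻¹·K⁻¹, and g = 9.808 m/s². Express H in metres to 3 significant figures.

The scale height of an isothermal atmosphere is H = RT/g.
H = 287.0 × 277.4 / 9.808 = 79614/9.808 = 8117.3 m.

H ≈ 8120 m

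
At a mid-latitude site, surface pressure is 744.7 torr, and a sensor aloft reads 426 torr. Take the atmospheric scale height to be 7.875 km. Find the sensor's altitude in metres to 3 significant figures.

z ≈ 4400 m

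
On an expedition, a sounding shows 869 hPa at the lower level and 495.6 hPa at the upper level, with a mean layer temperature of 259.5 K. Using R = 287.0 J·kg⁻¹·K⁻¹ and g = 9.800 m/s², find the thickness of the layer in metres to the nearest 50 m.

Hypsometric equation: Δz = (R T̄/g) ln(P₁/P₂).
R T̄/g = 287.0 × 259.5 / 9.800 = 7599.6 m.
ln(869/495.6) = ln(1.7534) = 0.56156.
Δz = 7599.6 × 0.56156 = 4267.6 m.

Δz ≈ 4250 m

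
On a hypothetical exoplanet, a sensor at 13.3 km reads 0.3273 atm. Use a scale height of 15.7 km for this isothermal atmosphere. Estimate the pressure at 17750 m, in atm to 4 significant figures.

P ≈ 0.2465 atm

Between two levels, P₂ = P₁ exp(−Δz/H) with Δz = z₂ − z₁.
Δz = 17750 − 13300 = 4450.0 m; Δz/H = 4450.0/15700 = 0.28344.
P₂ = 0.3273 × exp(−0.28344) = 0.3273 × 0.75319 = 0.24652 atm.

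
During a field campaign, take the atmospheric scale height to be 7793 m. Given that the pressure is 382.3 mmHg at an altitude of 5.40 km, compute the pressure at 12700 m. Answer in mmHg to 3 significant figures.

P ≈ 150 mmHg

Between two levels, P₂ = P₁ exp(−Δz/H) with Δz = z₂ − z₁.
Δz = 12700 − 5400.0 = 7300.0 m; Δz/H = 7300.0/7793.0 = 0.93674.
P₂ = 382.3 × exp(−0.93674) = 382.3 × 0.39190 = 149.82 mmHg.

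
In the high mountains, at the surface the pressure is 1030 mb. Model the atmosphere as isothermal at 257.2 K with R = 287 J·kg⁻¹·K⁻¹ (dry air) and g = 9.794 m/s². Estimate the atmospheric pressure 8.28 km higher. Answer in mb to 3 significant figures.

P ≈ 343 mb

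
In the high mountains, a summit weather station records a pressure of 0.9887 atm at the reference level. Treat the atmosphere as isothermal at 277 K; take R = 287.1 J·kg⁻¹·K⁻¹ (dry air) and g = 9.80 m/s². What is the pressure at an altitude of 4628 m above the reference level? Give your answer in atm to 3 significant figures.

Scale height: H = RT/g = 287.1 × 277 / 9.80 = 8115.0 m.
Barometric formula: P = P₀ exp(−z/H).
z/H = 4628.0/8115.0 = 0.57030; exp(−0.57030) = 0.56536.
P = 0.9887 × 0.56536 = 0.55897 atm.

P ≈ 0.559 atm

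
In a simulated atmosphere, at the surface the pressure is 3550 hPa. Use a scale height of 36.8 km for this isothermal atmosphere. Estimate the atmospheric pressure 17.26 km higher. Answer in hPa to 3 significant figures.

P ≈ 2220 hPa

Barometric formula: P = P₀ exp(−z/H).
z/H = 17260/36800 = 0.46902; exp(−0.46902) = 0.62562.
P = 3550 × 0.62562 = 2221.0 hPa.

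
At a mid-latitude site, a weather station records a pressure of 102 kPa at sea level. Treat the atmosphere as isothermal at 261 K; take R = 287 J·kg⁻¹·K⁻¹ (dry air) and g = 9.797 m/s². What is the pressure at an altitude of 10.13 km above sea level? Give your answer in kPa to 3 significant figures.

Scale height: H = RT/g = 287 × 261 / 9.797 = 7645.9 m.
Barometric formula: P = P₀ exp(−z/H).
z/H = 10130/7645.9 = 1.3249; exp(−1.3249) = 0.26583.
P = 102 × 0.26583 = 27.115 kPa.

P ≈ 27.1 kPa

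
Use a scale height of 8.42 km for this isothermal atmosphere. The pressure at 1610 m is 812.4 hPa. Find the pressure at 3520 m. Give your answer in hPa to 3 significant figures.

Between two levels, P₂ = P₁ exp(−Δz/H) with Δz = z₂ − z₁.
Δz = 3520.0 − 1610.0 = 1910.0 m; Δz/H = 1910.0/8420.0 = 0.22684.
P₂ = 812.4 × exp(−0.22684) = 812.4 × 0.79705 = 647.52 hPa.

P ≈ 648 hPa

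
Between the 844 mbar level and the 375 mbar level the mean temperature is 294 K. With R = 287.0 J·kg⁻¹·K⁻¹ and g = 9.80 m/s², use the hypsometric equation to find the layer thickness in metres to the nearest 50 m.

Hypsometric equation: Δz = (R T̄/g) ln(P₁/P₂).
R T̄/g = 287.0 × 294 / 9.80 = 8610.0 m.
ln(844/375) = ln(2.2507) = 0.81124.
Δz = 8610.0 × 0.81124 = 6984.8 m.

Δz ≈ 7000 m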